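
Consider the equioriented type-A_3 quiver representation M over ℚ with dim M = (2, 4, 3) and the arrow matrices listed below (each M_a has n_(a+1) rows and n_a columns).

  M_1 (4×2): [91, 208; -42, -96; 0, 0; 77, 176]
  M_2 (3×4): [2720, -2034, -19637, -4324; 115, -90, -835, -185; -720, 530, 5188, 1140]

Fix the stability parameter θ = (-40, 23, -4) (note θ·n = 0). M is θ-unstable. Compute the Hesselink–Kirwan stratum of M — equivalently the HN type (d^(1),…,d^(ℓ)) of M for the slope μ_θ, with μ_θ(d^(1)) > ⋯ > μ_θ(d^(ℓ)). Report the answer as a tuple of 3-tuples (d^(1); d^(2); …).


Via rank(M_{q-1}∘⋯∘M_p): M ≅ I[1,1], I[1,2], I[2,3]^3.
μ_θ-semistable layers: μ^(1)=23; μ^(2)=19/2; μ^(3)=-40

((0, 1, 0); (0, 3, 3); (2, 0, 0))


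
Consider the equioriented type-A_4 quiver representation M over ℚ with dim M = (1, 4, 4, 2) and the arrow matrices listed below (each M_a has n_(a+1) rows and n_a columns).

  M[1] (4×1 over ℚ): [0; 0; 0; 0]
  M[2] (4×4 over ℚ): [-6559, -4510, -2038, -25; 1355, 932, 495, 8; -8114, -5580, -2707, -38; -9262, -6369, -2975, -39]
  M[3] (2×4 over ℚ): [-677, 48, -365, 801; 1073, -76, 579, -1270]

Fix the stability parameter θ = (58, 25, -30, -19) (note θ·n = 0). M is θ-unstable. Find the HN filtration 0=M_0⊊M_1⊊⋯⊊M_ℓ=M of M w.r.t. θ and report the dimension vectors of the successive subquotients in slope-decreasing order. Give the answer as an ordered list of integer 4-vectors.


Barcode: M ≅ I[1,1], I[2,3]^2, I[2,4]^2. HN layers by μ_θ (3 steps, strictly decreasing):
  μ^(1)=58; μ^(2)=-5/2; μ^(3)=-8

((1, 0, 0, 0); (0, 2, 2, 0); (0, 2, 2, 2))


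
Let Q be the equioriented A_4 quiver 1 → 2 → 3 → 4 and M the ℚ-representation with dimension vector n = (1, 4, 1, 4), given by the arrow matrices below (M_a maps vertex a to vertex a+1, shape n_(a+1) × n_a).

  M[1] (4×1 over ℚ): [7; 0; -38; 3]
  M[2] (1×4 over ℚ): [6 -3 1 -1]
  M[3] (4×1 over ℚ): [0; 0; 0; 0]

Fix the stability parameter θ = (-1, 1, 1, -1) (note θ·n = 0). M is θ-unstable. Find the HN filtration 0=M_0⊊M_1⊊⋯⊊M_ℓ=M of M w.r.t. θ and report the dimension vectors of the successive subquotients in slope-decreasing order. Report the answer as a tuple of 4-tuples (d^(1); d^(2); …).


Via rank(M_{q-1}∘⋯∘M_p): M ≅ I[1,3], I[2,2]^3, I[4,4]^4.
μ_θ-semistable layers: μ^(1)=1; μ^(2)=-1

((0, 4, 1, 0); (1, 0, 0, 4))


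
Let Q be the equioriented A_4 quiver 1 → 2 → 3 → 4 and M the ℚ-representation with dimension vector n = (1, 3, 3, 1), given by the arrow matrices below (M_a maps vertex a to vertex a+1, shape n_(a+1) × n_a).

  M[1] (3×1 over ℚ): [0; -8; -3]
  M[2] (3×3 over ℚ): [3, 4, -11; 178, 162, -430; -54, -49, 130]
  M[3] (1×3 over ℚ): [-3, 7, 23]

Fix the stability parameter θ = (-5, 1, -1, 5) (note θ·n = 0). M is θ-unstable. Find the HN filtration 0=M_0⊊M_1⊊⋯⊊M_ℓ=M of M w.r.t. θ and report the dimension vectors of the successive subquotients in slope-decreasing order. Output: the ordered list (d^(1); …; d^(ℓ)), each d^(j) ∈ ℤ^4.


Barcode: M ≅ I[1,4], I[2,3]^2. HN layers by μ_θ (3 steps, strictly decreasing):
  μ^(1)=5; μ^(2)=0; μ^(3)=-5

((0, 0, 0, 1); (0, 3, 3, 0); (1, 0, 0, 0))


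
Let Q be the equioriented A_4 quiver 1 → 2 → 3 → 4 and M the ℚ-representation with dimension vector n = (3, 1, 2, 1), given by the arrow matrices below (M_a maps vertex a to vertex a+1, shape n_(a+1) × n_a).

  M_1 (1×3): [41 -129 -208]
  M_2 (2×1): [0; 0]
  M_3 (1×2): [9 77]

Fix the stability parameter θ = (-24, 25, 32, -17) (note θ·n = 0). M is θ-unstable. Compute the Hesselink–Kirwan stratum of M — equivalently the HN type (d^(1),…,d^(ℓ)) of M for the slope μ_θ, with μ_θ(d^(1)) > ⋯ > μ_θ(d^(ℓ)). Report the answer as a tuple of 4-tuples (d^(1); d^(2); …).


Via rank(M_{q-1}∘⋯∘M_p): M ≅ I[1,1]^2, I[1,2], I[3,3], I[3,4].
μ_θ-semistable layers: μ^(1)=32; μ^(2)=25; μ^(3)=15/2; μ^(4)=-24

((0, 0, 1, 0); (0, 1, 0, 0); (0, 0, 1, 1); (3, 0, 0, 0))


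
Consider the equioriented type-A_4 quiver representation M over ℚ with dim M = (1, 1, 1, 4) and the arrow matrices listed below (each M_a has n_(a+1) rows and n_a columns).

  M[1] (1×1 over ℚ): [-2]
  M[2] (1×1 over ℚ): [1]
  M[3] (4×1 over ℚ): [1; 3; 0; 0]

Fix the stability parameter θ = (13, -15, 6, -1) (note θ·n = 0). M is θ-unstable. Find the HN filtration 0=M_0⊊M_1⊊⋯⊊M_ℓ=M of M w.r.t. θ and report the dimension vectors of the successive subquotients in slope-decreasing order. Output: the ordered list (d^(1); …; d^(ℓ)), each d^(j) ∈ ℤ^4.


Barcode: M ≅ I[1,4], I[4,4]^3. HN layers by μ_θ (2 steps, strictly decreasing):
  μ^(1)=5/2; μ^(2)=-1

((0, 0, 1, 1); (1, 1, 0, 3))


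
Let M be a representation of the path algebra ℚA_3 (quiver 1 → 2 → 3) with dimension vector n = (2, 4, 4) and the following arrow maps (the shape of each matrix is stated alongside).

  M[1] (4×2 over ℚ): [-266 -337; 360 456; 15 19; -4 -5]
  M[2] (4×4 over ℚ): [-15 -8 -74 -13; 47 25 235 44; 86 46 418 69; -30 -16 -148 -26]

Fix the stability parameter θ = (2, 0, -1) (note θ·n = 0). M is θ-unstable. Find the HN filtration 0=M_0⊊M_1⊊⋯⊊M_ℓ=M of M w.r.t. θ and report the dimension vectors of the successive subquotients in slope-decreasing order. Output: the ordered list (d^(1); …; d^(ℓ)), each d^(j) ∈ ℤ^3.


Via rank(M_{q-1}∘⋯∘M_p): M ≅ I[1,3]^2, I[2,2], I[2,3], I[3,3].
μ_θ-semistable layers: μ^(1)=1/3; μ^(2)=0; μ^(3)=-1/2; μ^(4)=-1

((2, 2, 2); (0, 1, 0); (0, 1, 1); (0, 0, 1))


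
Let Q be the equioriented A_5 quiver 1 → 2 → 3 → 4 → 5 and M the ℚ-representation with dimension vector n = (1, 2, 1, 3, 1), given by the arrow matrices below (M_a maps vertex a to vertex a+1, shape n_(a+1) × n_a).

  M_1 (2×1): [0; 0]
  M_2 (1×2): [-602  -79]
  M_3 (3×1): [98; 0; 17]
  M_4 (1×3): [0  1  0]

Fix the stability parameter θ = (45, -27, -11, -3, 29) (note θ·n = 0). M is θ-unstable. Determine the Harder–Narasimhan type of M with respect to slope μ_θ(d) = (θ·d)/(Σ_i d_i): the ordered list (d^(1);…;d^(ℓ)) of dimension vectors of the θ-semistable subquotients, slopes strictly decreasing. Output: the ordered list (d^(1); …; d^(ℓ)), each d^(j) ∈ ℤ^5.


Via rank(M_{q-1}∘⋯∘M_p): M ≅ I[1,1], I[2,2], I[2,4], I[4,4], I[4,5].
μ_θ-semistable layers: μ^(1)=45; μ^(2)=29; μ^(3)=-3; μ^(4)=-11; μ^(5)=-27

((1, 0, 0, 0, 0); (0, 0, 0, 0, 1); (0, 0, 0, 3, 0); (0, 0, 1, 0, 0); (0, 2, 0, 0, 0))


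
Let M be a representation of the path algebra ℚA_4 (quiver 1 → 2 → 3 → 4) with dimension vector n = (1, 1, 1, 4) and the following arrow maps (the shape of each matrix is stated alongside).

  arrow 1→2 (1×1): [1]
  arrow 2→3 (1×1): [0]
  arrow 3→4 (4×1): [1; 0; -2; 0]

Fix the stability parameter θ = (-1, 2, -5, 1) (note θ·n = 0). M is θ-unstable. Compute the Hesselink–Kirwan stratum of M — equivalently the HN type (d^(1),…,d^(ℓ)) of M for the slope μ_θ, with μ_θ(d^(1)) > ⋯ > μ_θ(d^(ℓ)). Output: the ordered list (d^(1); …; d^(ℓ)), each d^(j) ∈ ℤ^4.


Barcode: M ≅ I[1,2], I[3,4], I[4,4]^3. HN layers by μ_θ (4 steps, strictly decreasing):
  μ^(1)=2; μ^(2)=1; μ^(3)=-1; μ^(4)=-5

((0, 1, 0, 0); (0, 0, 0, 4); (1, 0, 0, 0); (0, 0, 1, 0))


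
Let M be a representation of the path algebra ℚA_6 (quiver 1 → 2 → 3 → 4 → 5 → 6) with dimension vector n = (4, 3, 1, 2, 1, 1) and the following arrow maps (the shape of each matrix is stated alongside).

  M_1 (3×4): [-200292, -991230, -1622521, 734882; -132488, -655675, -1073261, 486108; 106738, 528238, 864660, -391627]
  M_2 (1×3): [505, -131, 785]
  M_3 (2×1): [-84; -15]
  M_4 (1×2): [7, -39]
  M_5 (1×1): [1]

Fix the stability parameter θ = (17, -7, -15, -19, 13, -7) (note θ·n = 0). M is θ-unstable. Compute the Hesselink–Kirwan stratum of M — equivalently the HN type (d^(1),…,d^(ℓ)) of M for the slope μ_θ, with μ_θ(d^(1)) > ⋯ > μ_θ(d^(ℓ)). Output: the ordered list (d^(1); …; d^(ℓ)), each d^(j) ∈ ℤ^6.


Barcode: M ≅ I[1,1], I[1,2]^2, I[1,6], I[4,4]. HN layers by μ_θ (5 steps, strictly decreasing):
  μ^(1)=17; μ^(2)=5; μ^(3)=3; μ^(4)=-6; μ^(5)=-19

((1, 0, 0, 0, 0, 0); (2, 2, 0, 0, 0, 0); (0, 0, 0, 0, 1, 1); (1, 1, 1, 1, 0, 0); (0, 0, 0, 1, 0, 0))


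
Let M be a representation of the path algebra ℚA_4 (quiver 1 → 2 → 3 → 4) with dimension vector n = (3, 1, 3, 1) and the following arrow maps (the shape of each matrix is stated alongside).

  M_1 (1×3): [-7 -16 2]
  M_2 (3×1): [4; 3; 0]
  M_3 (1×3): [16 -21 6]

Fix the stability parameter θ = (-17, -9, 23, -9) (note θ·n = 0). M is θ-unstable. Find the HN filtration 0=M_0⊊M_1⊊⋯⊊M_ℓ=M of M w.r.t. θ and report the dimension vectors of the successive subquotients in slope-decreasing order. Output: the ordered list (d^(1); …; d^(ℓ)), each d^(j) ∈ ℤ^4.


Interval decomposition of M: I[1,1]^2, I[1,4], I[3,3]^2.
HN type (ℓ=4): μ^(1)=23; μ^(2)=7; μ^(3)=-9; μ^(4)=-17

((0, 0, 2, 0); (0, 0, 1, 1); (0, 1, 0, 0); (3, 0, 0, 0))


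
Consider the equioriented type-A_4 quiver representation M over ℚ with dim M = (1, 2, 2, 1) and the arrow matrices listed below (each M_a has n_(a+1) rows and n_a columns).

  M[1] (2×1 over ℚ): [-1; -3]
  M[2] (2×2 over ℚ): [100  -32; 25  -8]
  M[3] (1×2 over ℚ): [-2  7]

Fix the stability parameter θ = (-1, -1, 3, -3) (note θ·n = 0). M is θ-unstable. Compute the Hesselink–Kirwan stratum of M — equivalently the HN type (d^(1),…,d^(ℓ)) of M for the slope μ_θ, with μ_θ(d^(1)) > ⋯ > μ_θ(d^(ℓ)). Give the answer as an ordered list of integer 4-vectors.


Barcode: M ≅ I[1,4], I[2,2], I[3,3]. HN layers by μ_θ (3 steps, strictly decreasing):
  μ^(1)=3; μ^(2)=0; μ^(3)=-1

((0, 0, 1, 0); (0, 0, 1, 1); (1, 2, 0, 0))


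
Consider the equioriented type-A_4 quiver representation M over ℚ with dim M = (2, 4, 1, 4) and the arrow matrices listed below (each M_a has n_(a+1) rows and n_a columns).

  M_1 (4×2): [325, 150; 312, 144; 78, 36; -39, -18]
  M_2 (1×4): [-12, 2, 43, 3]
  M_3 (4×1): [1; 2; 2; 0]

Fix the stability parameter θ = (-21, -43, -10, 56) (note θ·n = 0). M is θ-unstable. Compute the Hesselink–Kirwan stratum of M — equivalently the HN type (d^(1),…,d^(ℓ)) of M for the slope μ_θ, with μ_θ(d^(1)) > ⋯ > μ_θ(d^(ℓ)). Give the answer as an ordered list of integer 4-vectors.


Barcode: M ≅ I[1,1], I[1,4], I[2,2]^3, I[4,4]^3. HN layers by μ_θ (5 steps, strictly decreasing):
  μ^(1)=56; μ^(2)=-10; μ^(3)=-21; μ^(4)=-32; μ^(5)=-43

((0, 0, 0, 4); (0, 0, 1, 0); (1, 0, 0, 0); (1, 1, 0, 0); (0, 3, 0, 0))


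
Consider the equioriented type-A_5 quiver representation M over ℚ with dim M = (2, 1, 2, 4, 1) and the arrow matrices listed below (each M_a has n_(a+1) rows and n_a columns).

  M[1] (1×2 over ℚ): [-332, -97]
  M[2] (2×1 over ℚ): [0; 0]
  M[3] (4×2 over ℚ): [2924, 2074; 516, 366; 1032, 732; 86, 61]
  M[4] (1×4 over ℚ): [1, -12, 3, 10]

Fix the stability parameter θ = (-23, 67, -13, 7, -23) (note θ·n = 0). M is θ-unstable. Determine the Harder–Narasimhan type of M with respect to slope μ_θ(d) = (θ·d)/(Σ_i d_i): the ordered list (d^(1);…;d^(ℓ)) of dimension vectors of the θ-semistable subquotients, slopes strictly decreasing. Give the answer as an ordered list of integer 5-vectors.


Via rank(M_{q-1}∘⋯∘M_p): M ≅ I[1,1], I[1,2], I[3,3], I[3,5], I[4,4]^3.
μ_θ-semistable layers: μ^(1)=67; μ^(2)=7; μ^(3)=-8; μ^(4)=-13; μ^(5)=-23

((0, 1, 0, 0, 0); (0, 0, 0, 3, 0); (0, 0, 0, 1, 1); (0, 0, 2, 0, 0); (2, 0, 0, 0, 0))


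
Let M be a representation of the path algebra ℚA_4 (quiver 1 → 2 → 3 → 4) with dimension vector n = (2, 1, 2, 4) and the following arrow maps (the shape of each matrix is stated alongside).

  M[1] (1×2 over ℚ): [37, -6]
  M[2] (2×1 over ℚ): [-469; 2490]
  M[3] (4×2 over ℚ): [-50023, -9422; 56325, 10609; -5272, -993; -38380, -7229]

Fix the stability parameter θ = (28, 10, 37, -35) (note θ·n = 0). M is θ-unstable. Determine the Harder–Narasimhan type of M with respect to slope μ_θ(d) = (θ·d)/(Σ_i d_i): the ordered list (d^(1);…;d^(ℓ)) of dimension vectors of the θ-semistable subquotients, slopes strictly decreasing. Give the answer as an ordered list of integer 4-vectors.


Via rank(M_{q-1}∘⋯∘M_p): M ≅ I[1,1], I[1,4], I[3,4], I[4,4]^2.
μ_θ-semistable layers: μ^(1)=28; μ^(2)=10; μ^(3)=1; μ^(4)=-35

((1, 0, 0, 0); (1, 1, 1, 1); (0, 0, 1, 1); (0, 0, 0, 2))


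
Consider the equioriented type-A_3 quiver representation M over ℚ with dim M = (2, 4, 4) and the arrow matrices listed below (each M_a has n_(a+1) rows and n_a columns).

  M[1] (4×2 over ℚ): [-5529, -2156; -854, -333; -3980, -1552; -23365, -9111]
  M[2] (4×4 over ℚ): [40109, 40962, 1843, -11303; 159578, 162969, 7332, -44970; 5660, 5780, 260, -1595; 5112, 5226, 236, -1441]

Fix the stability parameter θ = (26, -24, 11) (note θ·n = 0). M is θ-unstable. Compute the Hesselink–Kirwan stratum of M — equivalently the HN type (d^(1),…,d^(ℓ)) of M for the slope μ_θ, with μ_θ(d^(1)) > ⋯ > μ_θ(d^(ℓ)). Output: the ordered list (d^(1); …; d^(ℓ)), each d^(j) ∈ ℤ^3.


Interval decomposition of M: I[1,3]^2, I[2,2], I[2,3], I[3,3].
HN type (ℓ=3): μ^(1)=11; μ^(2)=1; μ^(3)=-24

((0, 0, 4); (2, 2, 0); (0, 2, 0))


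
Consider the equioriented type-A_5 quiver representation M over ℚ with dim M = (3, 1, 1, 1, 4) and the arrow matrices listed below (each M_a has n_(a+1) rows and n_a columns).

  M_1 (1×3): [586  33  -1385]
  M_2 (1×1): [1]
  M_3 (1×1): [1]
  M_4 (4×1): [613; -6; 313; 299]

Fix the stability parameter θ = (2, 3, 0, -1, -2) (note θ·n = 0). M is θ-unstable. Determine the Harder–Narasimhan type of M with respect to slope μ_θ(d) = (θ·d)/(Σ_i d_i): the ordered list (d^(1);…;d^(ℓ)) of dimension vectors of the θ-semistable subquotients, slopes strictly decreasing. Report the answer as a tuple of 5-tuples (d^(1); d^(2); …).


Barcode: M ≅ I[1,1]^2, I[1,5], I[5,5]^3. HN layers by μ_θ (3 steps, strictly decreasing):
  μ^(1)=2; μ^(2)=2/5; μ^(3)=-2

((2, 0, 0, 0, 0); (1, 1, 1, 1, 1); (0, 0, 0, 0, 3))


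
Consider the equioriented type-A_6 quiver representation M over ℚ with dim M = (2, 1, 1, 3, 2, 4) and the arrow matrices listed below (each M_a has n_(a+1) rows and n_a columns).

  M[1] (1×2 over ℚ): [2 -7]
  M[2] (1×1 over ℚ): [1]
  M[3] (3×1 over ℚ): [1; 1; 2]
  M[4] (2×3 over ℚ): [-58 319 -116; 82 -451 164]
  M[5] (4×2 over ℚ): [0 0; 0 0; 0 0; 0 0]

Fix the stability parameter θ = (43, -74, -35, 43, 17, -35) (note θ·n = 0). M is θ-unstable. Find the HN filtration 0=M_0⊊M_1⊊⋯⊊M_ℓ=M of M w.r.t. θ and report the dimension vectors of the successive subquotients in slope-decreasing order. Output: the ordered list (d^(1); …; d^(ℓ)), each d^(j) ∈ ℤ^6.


Interval decomposition of M: I[1,1], I[1,5], I[4,4]^2, I[5,5], I[6,6]^4.
HN type (ℓ=5): μ^(1)=43; μ^(2)=30; μ^(3)=17; μ^(4)=-22; μ^(5)=-35

((1, 0, 0, 2, 0, 0); (0, 0, 0, 1, 1, 0); (0, 0, 0, 0, 1, 0); (1, 1, 1, 0, 0, 0); (0, 0, 0, 0, 0, 4))


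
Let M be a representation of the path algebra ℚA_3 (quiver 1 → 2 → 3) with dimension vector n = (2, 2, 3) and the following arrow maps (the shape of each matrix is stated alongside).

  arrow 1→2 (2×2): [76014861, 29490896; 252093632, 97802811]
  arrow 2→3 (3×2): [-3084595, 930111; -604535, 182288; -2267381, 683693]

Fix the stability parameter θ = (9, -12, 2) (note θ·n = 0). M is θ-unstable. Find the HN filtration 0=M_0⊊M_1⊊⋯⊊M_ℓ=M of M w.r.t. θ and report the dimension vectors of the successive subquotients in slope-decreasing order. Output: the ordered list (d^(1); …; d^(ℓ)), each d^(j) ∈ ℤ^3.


Interval decomposition of M: I[1,3]^2, I[3,3].
HN type (ℓ=2): μ^(1)=2; μ^(2)=-3/2

((0, 0, 3); (2, 2, 0))


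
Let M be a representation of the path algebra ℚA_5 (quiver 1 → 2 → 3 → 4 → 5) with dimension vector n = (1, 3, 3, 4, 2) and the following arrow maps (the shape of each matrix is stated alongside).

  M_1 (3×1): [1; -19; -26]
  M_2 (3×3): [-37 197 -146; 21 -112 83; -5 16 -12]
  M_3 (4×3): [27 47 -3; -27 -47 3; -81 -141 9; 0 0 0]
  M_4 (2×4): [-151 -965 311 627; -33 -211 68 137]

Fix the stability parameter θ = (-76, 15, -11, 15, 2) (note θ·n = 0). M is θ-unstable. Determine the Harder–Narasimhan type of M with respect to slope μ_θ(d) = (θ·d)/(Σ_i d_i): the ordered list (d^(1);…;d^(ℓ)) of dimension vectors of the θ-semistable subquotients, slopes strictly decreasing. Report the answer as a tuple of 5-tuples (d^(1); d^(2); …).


Via rank(M_{q-1}∘⋯∘M_p): M ≅ I[1,3], I[2,3], I[2,5], I[4,4]^2, I[4,5].
μ_θ-semistable layers: μ^(1)=15; μ^(2)=17/2; μ^(3)=2; μ^(4)=-76

((0, 0, 0, 2, 0); (0, 0, 0, 2, 2); (0, 3, 3, 0, 0); (1, 0, 0, 0, 0))


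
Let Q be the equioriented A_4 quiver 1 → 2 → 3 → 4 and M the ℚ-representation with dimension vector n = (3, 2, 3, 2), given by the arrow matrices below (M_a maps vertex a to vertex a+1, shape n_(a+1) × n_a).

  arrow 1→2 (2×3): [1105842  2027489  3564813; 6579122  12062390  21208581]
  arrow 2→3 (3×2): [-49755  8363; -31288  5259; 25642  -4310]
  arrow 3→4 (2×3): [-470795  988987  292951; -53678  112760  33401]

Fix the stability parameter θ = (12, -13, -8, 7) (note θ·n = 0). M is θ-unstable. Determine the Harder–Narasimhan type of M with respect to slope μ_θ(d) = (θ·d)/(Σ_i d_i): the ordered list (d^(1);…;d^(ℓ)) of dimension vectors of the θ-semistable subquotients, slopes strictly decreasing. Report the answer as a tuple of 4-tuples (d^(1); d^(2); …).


Interval decomposition of M: I[1,1], I[1,3], I[1,4], I[3,4].
HN type (ℓ=4): μ^(1)=12; μ^(2)=7; μ^(3)=-3; μ^(4)=-8

((1, 0, 0, 0); (0, 0, 0, 2); (2, 2, 2, 0); (0, 0, 1, 0))


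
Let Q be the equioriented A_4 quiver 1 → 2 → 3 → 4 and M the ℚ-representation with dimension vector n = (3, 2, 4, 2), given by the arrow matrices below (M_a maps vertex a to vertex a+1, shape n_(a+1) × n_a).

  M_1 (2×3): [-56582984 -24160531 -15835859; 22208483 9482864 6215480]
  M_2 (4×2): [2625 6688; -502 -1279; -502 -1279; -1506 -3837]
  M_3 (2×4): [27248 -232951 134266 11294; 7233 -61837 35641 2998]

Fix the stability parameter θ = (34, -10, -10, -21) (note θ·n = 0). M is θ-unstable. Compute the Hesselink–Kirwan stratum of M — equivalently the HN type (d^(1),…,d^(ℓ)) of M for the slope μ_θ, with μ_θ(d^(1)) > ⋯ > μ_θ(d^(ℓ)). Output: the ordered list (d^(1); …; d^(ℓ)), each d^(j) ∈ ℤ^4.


Via rank(M_{q-1}∘⋯∘M_p): M ≅ I[1,1], I[1,4]^2, I[3,3]^2.
μ_θ-semistable layers: μ^(1)=34; μ^(2)=-7/4; μ^(3)=-10

((1, 0, 0, 0); (2, 2, 2, 2); (0, 0, 2, 0))


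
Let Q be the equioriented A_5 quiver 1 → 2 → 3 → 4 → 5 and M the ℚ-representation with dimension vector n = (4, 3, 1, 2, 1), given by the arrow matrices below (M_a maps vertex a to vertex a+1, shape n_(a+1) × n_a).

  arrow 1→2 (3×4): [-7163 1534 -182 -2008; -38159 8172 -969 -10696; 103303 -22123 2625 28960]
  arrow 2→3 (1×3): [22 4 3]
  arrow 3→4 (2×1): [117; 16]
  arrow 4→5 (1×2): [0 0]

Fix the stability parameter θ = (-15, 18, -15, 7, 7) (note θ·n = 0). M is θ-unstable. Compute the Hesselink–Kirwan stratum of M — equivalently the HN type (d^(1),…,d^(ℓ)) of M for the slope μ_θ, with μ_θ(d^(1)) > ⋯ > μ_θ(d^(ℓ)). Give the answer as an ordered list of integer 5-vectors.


Interval decomposition of M: I[1,1], I[1,2]^2, I[1,4], I[4,4], I[5,5].
HN type (ℓ=4): μ^(1)=18; μ^(2)=7; μ^(3)=3/2; μ^(4)=-15

((0, 2, 0, 0, 0); (0, 0, 0, 2, 1); (0, 1, 1, 0, 0); (4, 0, 0, 0, 0))


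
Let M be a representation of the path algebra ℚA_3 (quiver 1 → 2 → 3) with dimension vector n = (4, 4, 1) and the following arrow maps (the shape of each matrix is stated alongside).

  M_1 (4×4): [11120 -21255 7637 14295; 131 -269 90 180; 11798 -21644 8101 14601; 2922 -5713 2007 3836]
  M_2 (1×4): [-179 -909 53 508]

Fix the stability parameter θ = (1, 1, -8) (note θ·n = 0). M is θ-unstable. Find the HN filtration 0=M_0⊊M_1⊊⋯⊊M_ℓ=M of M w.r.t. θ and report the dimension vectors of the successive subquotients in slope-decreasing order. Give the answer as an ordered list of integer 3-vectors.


Barcode: M ≅ I[1,2]^3, I[1,3]. HN layers by μ_θ (2 steps, strictly decreasing):
  μ^(1)=1; μ^(2)=-2

((3, 3, 0); (1, 1, 1))


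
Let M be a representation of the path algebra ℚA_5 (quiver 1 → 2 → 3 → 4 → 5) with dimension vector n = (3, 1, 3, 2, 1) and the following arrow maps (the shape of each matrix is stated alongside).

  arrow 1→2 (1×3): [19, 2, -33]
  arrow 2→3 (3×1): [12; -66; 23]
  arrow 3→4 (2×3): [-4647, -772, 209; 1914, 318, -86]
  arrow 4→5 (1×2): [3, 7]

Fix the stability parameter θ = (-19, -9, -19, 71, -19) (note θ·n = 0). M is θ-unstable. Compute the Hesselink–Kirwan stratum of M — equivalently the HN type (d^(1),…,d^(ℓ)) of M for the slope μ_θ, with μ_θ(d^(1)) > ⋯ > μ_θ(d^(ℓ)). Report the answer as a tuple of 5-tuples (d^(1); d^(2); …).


Interval decomposition of M: I[1,1]^2, I[1,5], I[3,3], I[3,4].
HN type (ℓ=4): μ^(1)=71; μ^(2)=26; μ^(3)=-14; μ^(4)=-19

((0, 0, 0, 1, 0); (0, 0, 0, 1, 1); (0, 1, 1, 0, 0); (3, 0, 2, 0, 0))


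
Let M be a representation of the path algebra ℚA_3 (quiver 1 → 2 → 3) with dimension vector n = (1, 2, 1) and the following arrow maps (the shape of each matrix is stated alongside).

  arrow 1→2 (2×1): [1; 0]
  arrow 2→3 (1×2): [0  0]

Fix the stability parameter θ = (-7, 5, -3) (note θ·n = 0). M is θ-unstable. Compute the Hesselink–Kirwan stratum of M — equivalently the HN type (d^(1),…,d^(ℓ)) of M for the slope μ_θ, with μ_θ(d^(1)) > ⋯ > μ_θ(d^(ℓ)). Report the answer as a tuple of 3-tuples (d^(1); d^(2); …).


Interval decomposition of M: I[1,2], I[2,2], I[3,3].
HN type (ℓ=3): μ^(1)=5; μ^(2)=-3; μ^(3)=-7

((0, 2, 0); (0, 0, 1); (1, 0, 0))


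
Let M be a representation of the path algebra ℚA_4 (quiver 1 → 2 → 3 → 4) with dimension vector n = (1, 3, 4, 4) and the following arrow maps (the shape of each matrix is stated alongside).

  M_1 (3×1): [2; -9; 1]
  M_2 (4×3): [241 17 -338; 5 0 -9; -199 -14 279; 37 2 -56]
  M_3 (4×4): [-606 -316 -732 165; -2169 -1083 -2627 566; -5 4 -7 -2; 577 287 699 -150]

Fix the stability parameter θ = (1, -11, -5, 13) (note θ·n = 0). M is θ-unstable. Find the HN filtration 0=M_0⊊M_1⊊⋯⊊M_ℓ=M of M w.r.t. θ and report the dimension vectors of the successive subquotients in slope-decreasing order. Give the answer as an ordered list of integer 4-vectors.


Barcode: M ≅ I[1,4], I[2,4]^2, I[3,3], I[4,4]. HN layers by μ_θ (3 steps, strictly decreasing):
  μ^(1)=13; μ^(2)=-5; μ^(3)=-11

((0, 0, 0, 4); (1, 1, 4, 0); (0, 2, 0, 0))


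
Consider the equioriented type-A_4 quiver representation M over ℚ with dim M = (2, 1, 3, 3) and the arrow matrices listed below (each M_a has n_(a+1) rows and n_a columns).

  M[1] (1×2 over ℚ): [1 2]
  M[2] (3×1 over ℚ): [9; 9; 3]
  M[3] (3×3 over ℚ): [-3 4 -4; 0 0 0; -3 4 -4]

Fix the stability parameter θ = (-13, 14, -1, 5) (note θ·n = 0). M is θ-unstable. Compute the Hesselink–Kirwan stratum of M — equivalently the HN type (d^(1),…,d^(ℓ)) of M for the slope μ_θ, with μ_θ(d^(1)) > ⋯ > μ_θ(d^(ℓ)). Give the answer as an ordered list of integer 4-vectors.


Via rank(M_{q-1}∘⋯∘M_p): M ≅ I[1,1], I[1,4], I[3,3]^2, I[4,4]^2.
μ_θ-semistable layers: μ^(1)=6; μ^(2)=5; μ^(3)=-1; μ^(4)=-13

((0, 1, 1, 1); (0, 0, 0, 2); (0, 0, 2, 0); (2, 0, 0, 0))


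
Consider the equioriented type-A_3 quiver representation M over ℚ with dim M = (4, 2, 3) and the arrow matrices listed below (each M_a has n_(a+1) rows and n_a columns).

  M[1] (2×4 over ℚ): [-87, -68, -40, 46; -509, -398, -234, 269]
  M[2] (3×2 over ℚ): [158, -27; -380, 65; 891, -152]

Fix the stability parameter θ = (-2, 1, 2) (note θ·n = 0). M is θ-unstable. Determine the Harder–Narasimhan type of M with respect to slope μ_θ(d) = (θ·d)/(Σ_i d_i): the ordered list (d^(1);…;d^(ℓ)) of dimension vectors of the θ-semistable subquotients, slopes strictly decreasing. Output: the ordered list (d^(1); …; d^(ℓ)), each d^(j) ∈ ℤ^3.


Via rank(M_{q-1}∘⋯∘M_p): M ≅ I[1,1]^2, I[1,3]^2, I[3,3].
μ_θ-semistable layers: μ^(1)=2; μ^(2)=1; μ^(3)=-2

((0, 0, 3); (0, 2, 0); (4, 0, 0))


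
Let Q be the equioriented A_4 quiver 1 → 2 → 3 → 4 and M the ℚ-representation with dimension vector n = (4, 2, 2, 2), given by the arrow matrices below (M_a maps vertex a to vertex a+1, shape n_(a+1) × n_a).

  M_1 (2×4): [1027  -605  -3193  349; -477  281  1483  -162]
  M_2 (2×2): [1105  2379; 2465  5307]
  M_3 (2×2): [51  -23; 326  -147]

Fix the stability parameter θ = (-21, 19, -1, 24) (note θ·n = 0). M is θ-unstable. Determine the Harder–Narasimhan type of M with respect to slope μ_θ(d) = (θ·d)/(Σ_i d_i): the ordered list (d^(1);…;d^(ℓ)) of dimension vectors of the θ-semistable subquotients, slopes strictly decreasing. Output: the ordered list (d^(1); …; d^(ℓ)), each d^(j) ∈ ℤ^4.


Interval decomposition of M: I[1,1]^2, I[1,2], I[1,4], I[3,4].
HN type (ℓ=5): μ^(1)=24; μ^(2)=19; μ^(3)=9; μ^(4)=-1; μ^(5)=-21

((0, 0, 0, 2); (0, 1, 0, 0); (0, 1, 1, 0); (0, 0, 1, 0); (4, 0, 0, 0))


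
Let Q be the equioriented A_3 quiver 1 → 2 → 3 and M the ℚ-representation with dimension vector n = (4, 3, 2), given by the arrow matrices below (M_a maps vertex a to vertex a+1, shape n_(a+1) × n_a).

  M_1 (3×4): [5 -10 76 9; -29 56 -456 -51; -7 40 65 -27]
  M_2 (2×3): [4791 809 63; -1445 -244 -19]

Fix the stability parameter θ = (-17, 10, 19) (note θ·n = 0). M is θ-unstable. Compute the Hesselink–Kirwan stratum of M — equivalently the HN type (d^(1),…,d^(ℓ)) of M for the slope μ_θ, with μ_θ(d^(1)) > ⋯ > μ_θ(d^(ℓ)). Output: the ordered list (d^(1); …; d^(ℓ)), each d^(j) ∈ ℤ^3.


Via rank(M_{q-1}∘⋯∘M_p): M ≅ I[1,1], I[1,2], I[1,3]^2.
μ_θ-semistable layers: μ^(1)=19; μ^(2)=10; μ^(3)=-17

((0, 0, 2); (0, 3, 0); (4, 0, 0))


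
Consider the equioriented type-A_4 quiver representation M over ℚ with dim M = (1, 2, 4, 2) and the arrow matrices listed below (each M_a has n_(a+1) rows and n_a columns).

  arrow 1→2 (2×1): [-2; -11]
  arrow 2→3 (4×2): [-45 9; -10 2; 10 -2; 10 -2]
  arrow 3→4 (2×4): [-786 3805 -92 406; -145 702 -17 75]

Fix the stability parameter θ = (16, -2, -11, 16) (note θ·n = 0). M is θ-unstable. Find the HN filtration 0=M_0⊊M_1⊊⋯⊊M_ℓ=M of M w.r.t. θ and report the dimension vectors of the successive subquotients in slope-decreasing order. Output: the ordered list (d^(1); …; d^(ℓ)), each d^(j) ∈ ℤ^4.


Barcode: M ≅ I[1,4], I[2,2], I[3,3]^2, I[3,4]. HN layers by μ_θ (4 steps, strictly decreasing):
  μ^(1)=16; μ^(2)=1; μ^(3)=-2; μ^(4)=-11

((0, 0, 0, 2); (1, 1, 1, 0); (0, 1, 0, 0); (0, 0, 3, 0))


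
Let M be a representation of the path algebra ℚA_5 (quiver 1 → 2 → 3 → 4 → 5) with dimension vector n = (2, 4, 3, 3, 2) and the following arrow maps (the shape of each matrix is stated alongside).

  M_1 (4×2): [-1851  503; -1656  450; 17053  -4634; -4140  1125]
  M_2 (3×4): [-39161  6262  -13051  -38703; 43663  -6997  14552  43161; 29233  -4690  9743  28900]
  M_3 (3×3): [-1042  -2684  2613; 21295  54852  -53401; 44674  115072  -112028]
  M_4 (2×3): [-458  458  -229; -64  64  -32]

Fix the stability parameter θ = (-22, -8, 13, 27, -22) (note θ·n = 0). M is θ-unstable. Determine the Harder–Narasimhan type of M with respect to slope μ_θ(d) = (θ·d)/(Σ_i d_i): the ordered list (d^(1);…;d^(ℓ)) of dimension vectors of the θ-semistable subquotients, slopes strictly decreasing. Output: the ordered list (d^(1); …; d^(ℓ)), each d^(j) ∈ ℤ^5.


Interval decomposition of M: I[1,3], I[1,4], I[2,2], I[2,4], I[4,5], I[5,5].
HN type (ℓ=5): μ^(1)=27; μ^(2)=13; μ^(3)=5/2; μ^(4)=-8; μ^(5)=-22

((0, 0, 0, 2, 0); (0, 0, 3, 0, 0); (0, 0, 0, 1, 1); (0, 4, 0, 0, 0); (2, 0, 0, 0, 1))


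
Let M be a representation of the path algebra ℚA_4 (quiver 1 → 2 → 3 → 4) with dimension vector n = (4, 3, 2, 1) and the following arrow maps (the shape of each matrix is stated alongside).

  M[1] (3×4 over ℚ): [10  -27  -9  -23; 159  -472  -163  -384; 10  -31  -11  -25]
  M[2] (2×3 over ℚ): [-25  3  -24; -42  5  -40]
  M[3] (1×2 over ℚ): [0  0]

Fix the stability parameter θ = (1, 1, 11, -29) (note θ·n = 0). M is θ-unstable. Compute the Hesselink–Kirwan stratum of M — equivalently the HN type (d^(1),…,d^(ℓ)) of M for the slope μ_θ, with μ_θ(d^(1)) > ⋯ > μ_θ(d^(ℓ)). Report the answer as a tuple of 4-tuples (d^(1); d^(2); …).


Interval decomposition of M: I[1,1], I[1,2], I[1,3]^2, I[4,4].
HN type (ℓ=3): μ^(1)=11; μ^(2)=1; μ^(3)=-29

((0, 0, 2, 0); (4, 3, 0, 0); (0, 0, 0, 1))


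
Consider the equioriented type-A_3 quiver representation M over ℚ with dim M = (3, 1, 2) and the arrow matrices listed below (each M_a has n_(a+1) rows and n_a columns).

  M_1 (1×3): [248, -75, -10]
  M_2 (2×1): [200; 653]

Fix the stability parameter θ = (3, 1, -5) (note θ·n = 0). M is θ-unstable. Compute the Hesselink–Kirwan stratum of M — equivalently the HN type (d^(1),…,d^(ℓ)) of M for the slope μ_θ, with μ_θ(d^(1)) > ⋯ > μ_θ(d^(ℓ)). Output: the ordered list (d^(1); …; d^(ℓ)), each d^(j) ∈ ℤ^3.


Barcode: M ≅ I[1,1]^2, I[1,3], I[3,3]. HN layers by μ_θ (3 steps, strictly decreasing):
  μ^(1)=3; μ^(2)=-1/3; μ^(3)=-5

((2, 0, 0); (1, 1, 1); (0, 0, 1))


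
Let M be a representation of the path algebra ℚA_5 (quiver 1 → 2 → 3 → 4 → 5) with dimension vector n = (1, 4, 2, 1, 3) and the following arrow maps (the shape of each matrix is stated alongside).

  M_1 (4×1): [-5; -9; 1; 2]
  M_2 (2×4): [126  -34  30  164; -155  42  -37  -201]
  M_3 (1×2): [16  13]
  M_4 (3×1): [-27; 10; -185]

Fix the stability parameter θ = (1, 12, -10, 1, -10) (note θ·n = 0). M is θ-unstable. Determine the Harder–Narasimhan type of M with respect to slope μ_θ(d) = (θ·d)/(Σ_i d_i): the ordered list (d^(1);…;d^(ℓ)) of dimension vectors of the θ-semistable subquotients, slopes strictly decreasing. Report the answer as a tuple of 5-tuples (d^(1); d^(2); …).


Barcode: M ≅ I[1,5], I[2,2]^2, I[2,3], I[5,5]^2. HN layers by μ_θ (4 steps, strictly decreasing):
  μ^(1)=12; μ^(2)=1; μ^(3)=-6/5; μ^(4)=-10

((0, 2, 0, 0, 0); (0, 1, 1, 0, 0); (1, 1, 1, 1, 1); (0, 0, 0, 0, 2))


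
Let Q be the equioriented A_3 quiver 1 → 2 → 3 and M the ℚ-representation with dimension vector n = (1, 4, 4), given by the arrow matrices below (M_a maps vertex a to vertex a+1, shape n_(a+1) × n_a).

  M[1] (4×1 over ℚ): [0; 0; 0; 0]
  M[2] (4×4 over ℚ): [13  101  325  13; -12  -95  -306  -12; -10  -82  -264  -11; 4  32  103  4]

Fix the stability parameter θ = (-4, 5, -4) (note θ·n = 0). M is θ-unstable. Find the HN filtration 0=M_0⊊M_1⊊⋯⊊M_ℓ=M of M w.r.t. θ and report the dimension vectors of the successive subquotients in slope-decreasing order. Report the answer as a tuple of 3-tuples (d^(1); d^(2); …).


Via rank(M_{q-1}∘⋯∘M_p): M ≅ I[1,1], I[2,3]^4.
μ_θ-semistable layers: μ^(1)=1/2; μ^(2)=-4

((0, 4, 4); (1, 0, 0))


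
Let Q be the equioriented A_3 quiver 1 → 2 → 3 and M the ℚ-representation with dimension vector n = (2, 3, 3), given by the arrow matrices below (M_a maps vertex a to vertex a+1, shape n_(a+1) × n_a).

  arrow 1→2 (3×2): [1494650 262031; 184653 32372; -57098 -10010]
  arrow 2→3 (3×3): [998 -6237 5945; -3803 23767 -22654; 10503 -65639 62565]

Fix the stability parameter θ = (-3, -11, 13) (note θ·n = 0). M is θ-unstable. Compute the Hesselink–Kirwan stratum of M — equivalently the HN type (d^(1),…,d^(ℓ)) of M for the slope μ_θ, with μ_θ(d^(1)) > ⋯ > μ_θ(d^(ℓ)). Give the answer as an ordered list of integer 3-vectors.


Interval decomposition of M: I[1,3]^2, I[2,3].
HN type (ℓ=3): μ^(1)=13; μ^(2)=-7; μ^(3)=-11

((0, 0, 3); (2, 2, 0); (0, 1, 0))


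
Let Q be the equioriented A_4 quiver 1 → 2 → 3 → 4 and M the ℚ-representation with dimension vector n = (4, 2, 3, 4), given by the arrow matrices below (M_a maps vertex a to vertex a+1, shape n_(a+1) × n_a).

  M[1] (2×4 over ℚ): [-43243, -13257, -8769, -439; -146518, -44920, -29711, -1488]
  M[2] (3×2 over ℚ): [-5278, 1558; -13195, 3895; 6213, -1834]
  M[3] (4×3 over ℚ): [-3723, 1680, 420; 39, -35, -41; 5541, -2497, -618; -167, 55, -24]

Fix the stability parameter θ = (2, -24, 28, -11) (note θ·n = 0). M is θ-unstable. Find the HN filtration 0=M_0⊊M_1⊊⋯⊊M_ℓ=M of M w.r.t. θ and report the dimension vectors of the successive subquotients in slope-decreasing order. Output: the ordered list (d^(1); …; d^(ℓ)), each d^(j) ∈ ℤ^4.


Interval decomposition of M: I[1,1]^2, I[1,4]^2, I[3,4], I[4,4].
HN type (ℓ=3): μ^(1)=17/2; μ^(2)=2; μ^(3)=-11

((0, 0, 3, 3); (2, 0, 0, 0); (2, 2, 0, 1))


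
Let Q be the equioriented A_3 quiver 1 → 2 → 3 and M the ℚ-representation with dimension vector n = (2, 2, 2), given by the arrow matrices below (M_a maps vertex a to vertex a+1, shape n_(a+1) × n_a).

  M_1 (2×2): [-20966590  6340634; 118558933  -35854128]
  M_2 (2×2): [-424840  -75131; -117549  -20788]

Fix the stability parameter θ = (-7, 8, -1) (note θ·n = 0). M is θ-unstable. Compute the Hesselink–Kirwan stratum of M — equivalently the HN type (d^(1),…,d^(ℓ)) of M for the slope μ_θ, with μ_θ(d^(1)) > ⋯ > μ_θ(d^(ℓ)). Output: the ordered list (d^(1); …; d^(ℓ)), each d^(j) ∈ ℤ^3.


Barcode: M ≅ I[1,3]^2. HN layers by μ_θ (2 steps, strictly decreasing):
  μ^(1)=7/2; μ^(2)=-7

((0, 2, 2); (2, 0, 0))


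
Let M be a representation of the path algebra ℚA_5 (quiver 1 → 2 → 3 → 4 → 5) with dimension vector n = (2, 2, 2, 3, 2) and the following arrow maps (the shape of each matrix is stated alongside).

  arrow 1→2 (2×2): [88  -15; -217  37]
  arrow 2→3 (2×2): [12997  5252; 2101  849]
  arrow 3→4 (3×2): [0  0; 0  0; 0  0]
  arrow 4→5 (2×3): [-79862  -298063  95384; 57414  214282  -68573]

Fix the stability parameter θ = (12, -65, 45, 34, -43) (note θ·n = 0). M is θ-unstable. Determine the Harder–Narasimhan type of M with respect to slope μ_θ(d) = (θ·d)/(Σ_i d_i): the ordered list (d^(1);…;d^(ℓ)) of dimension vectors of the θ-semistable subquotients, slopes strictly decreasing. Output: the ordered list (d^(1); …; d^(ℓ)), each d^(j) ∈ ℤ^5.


Interval decomposition of M: I[1,3]^2, I[4,4], I[4,5]^2.
HN type (ℓ=4): μ^(1)=45; μ^(2)=34; μ^(3)=-9/2; μ^(4)=-53/2

((0, 0, 2, 0, 0); (0, 0, 0, 1, 0); (0, 0, 0, 2, 2); (2, 2, 0, 0, 0))


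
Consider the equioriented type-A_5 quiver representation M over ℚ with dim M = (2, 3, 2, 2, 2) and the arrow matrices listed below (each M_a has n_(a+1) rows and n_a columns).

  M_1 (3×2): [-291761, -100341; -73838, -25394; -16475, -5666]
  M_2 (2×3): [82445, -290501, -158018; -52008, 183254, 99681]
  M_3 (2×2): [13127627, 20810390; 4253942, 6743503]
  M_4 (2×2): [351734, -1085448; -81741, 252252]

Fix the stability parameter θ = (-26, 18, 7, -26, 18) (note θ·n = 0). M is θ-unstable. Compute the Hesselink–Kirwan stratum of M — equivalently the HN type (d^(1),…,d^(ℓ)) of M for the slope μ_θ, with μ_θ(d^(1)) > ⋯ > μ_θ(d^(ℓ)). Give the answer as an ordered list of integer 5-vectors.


Barcode: M ≅ I[1,4], I[1,5], I[2,2], I[5,5]. HN layers by μ_θ (3 steps, strictly decreasing):
  μ^(1)=18; μ^(2)=-1/3; μ^(3)=-26

((0, 1, 0, 0, 2); (0, 2, 2, 2, 0); (2, 0, 0, 0, 0))


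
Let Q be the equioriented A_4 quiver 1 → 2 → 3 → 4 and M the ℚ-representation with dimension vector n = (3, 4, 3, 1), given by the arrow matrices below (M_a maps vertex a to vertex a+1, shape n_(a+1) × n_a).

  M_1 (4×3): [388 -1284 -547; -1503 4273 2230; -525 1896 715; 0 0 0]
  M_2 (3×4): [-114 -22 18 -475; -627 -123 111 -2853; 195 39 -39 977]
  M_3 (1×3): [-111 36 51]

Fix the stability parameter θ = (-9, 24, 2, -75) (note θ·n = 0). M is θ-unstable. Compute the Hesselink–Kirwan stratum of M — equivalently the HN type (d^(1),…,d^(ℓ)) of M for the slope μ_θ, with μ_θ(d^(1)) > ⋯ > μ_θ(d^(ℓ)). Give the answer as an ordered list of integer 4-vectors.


Via rank(M_{q-1}∘⋯∘M_p): M ≅ I[1,2], I[1,3], I[1,4], I[2,3].
μ_θ-semistable layers: μ^(1)=24; μ^(2)=13; μ^(3)=-9; μ^(4)=-29/2

((0, 1, 0, 0); (0, 2, 2, 0); (2, 0, 0, 0); (1, 1, 1, 1))


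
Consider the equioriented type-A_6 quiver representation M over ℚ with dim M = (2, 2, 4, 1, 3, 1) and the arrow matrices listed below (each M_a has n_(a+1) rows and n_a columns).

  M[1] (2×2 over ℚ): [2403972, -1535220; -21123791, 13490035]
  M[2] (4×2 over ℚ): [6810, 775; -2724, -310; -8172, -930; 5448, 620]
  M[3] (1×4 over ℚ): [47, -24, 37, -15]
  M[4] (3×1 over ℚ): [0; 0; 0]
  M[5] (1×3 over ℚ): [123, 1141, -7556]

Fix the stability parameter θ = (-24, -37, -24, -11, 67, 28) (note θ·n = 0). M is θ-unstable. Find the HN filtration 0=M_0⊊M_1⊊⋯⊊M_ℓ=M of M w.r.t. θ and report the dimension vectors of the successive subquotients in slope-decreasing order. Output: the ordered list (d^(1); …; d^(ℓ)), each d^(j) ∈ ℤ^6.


Barcode: M ≅ I[1,1], I[1,4], I[2,2], I[3,3]^3, I[5,5]^2, I[5,6]. HN layers by μ_θ (6 steps, strictly decreasing):
  μ^(1)=67; μ^(2)=95/2; μ^(3)=-11; μ^(4)=-24; μ^(5)=-61/2; μ^(6)=-37

((0, 0, 0, 0, 2, 0); (0, 0, 0, 0, 1, 1); (0, 0, 0, 1, 0, 0); (1, 0, 4, 0, 0, 0); (1, 1, 0, 0, 0, 0); (0, 1, 0, 0, 0, 0))


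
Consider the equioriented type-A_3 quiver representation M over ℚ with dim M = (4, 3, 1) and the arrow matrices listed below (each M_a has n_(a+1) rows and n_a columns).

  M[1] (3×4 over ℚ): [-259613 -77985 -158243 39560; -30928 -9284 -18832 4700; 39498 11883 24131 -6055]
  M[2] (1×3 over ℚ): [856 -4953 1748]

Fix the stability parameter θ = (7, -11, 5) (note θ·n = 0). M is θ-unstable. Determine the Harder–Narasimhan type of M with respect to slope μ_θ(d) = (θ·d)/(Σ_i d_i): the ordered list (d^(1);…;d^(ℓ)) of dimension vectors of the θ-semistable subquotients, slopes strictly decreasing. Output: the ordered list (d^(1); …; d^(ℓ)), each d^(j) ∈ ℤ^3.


Via rank(M_{q-1}∘⋯∘M_p): M ≅ I[1,1], I[1,2]^2, I[1,3].
μ_θ-semistable layers: μ^(1)=7; μ^(2)=5; μ^(3)=-2

((1, 0, 0); (0, 0, 1); (3, 3, 0))


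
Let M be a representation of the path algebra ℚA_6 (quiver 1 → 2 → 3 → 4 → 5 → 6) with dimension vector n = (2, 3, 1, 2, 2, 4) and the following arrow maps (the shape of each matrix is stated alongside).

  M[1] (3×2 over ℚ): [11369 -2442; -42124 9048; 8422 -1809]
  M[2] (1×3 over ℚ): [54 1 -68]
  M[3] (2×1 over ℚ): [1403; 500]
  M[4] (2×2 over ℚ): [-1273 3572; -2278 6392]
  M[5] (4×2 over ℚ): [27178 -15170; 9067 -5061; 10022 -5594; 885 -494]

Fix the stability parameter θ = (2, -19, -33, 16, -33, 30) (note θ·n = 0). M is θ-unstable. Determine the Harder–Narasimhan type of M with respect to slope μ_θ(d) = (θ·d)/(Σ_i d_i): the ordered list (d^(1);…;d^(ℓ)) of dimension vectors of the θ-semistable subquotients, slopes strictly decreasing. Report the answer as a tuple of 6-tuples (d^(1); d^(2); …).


Barcode: M ≅ I[1,2], I[1,6], I[2,2], I[4,4], I[5,6], I[6,6]^2. HN layers by μ_θ (6 steps, strictly decreasing):
  μ^(1)=30; μ^(2)=16; μ^(3)=-17/2; μ^(4)=-50/3; μ^(5)=-19; μ^(6)=-33

((0, 0, 0, 0, 0, 4); (0, 0, 0, 1, 0, 0); (1, 1, 0, 1, 1, 0); (1, 1, 1, 0, 0, 0); (0, 1, 0, 0, 0, 0); (0, 0, 0, 0, 1, 0))


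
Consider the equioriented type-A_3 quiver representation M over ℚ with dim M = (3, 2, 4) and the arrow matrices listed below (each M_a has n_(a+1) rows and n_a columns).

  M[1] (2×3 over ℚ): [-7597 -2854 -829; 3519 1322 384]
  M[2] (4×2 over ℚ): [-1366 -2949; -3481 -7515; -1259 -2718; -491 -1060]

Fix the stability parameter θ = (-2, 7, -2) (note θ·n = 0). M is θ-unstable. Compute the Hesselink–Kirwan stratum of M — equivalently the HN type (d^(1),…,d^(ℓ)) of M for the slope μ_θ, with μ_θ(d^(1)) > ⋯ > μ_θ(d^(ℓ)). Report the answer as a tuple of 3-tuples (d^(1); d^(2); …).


Via rank(M_{q-1}∘⋯∘M_p): M ≅ I[1,1], I[1,3]^2, I[3,3]^2.
μ_θ-semistable layers: μ^(1)=5/2; μ^(2)=-2

((0, 2, 2); (3, 0, 2))
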